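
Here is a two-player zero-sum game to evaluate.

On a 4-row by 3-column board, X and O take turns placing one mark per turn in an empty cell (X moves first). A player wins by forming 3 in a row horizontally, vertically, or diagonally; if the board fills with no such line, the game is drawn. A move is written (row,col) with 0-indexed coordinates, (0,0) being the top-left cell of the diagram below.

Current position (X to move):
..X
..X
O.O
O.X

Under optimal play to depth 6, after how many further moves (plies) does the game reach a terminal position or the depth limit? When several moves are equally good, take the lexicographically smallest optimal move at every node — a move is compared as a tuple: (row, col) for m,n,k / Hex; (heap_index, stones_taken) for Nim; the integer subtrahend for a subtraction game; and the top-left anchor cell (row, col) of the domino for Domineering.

ply 1, X at ..X/..X/O.O/O.X | (0,0)=-1→X.X/..X/O.O/O.X*; (0,1)=-1→.XX/..X/O.O/O.X; (1,0)=-1→..X/X.X/O.O/O.X; (1,1)=-1→..X/.XX/O.O/O.X; (2,1)=-1→..X/..X/OXO/O.X; (3,1)=-1→..X/..X/O.O/OXX
ply 2, O at X.X/..X/O.O/O.X | (0,1)=+1→XOX/..X/O.O/O.X*; (1,0)=+1→X.X/O.X/O.O/O.X; (1,1)=-1→X.X/.OX/O.O/O.X; (2,1)=+1→X.X/..X/OOO/O.X; (3,1)=-1→X.X/..X/O.O/OOX
ply 3, X at XOX/..X/O.O/O.X | (1,0)=-1→XOX/X.X/O.O/O.X*; (1,1)=-1→XOX/.XX/O.O/O.X; (2,1)=-1→XOX/..X/OXO/O.X; (3,1)=-1→XOX/..X/O.O/OXX
ply 4, O at XOX/X.X/O.O/O.X | (1,1)=-1→XOX/XOX/O.O/O.X; (2,1)=+1→XOX/X.X/OOO/O.X*; (3,1)=-1→XOX/X.X/O.O/OOX
ply 5: XOX/X.X/OOO/O.X is terminal -1 (X); from ..X/..X/O.O/O.X depth 6

PV length from [..X/..X/O.O/O.X]: 4 plies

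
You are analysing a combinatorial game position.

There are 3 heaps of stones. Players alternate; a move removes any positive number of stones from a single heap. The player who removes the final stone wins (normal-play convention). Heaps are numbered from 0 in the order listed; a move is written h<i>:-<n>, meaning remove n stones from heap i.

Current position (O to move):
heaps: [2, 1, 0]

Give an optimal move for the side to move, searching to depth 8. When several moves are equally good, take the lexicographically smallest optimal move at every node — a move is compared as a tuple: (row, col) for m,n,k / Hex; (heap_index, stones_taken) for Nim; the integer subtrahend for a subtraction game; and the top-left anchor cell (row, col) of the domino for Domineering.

p1 O@[(2,1,0)]: h0:-1[(1,1,0)]+1* h0:-2[(0,1,0)]-1 h1:-1[(2,0,0)]-1
p2 X@[(1,1,0)]: h0:-1[(0,1,0)]-1* h1:-1[(1,0,0)]-1
p3 O@[(0,1,0)]: h1:-1[(0,0,0)]+1*
p4 X@[(0,0,0)] terminal -1; root [(2,1,0)] d8

O's best at [(2,1,0)]: h0:-1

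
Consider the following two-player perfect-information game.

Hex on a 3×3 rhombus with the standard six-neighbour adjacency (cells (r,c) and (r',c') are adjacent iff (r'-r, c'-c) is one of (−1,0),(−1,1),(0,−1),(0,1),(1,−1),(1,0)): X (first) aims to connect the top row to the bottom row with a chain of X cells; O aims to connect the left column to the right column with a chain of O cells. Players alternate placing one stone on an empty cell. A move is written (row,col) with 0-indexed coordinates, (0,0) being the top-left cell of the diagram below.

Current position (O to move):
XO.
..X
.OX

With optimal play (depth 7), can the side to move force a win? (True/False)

[XO./..X/.OX] O move#1: (0,2):-1/XOO/..X/.OX*, (1,0):-1/XO./O.X/.OX, (1,1):-1/XO./.OX/.OX, (2,0):-1/XO./..X/OOX
[XOO/..X/.OX] X move#2: (1,0):+1/XOO/X.X/.OX*, (1,1):-1/XOO/.XX/.OX, (2,0):-1/XOO/..X/XOX
[XOO/X.X/.OX] O move#3: (1,1):-1/XOO/XOX/.OX*, (2,0):-1/XOO/X.X/OOX
[XOO/XOX/.OX] X move#4: (2,0):+1/XOO/XOX/XOX*
[XOO/XOX/XOX] end (terminal -1, O#5); searched XO./..X/.OX to 7

O winning at [XO./..X/.OX]: False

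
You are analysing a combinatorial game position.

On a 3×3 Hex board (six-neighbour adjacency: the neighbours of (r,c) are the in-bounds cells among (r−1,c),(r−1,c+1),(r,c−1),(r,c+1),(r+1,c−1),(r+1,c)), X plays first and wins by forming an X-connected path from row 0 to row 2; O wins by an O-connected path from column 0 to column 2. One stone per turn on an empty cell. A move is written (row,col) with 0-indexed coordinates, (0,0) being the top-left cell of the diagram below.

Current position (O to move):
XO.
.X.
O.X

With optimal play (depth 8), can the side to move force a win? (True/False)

O winning at [XO./.X./O.X]: False

[XO./.X./O.X] O move#1: (0,2):-1/XOO/.X./O.X*, (1,0):-1/XO./OX./O.X, (1,2):-1/XO./.XO/O.X, (2,1):-1/XO./.X./OOX
[XOO/.X./O.X] X move#2: (1,0):+1/XOO/XX./O.X*, (1,2):-1/XOO/.XX/O.X, (2,1):-1/XOO/.X./OXX
[XOO/XX./O.X] O move#3: (1,2):-1/XOO/XXO/O.X*, (2,1):-1/XOO/XX./OOX
[XOO/XXO/O.X] X move#4: (2,1):+1/XOO/XXO/OXX*
[XOO/XXO/OXX] end (terminal -1, O#5); searched XO./.X./O.X to 8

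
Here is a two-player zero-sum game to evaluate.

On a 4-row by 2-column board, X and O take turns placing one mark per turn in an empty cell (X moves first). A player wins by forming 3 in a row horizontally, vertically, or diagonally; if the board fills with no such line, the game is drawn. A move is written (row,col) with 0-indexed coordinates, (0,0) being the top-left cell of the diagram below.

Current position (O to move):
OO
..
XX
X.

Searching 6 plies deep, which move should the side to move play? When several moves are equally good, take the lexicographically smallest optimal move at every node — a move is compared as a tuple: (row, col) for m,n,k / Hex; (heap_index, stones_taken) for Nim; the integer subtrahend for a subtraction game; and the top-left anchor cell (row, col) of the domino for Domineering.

O's best at [OO/../XX/X.]: (1,0)

[OO/../XX/X.] O move#1: (1,0):+0/OO/O./XX/X.*, (1,1):-1/OO/.O/XX/X., (3,1):-1/OO/../XX/XO
[OO/O./XX/X.] X move#2: (1,1):+0/OO/OX/XX/X.*, (3,1):+0/OO/O./XX/XX
[OO/OX/XX/X.] O move#3: (3,1):+0/OO/OX/XX/XO*
[OO/OX/XX/XO] end (terminal +0, X#4); searched OO/../XX/X. to 6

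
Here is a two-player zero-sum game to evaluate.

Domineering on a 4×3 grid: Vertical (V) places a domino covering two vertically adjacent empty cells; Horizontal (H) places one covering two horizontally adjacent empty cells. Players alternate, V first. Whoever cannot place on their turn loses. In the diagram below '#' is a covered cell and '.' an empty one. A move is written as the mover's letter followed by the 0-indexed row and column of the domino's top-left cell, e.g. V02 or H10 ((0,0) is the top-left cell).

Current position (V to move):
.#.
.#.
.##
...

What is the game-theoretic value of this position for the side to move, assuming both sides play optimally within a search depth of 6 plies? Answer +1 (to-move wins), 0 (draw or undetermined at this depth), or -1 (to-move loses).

value(.#./.#./.##/..., V) = +1

[.#./.#./.##/...] V move#1: V00:+1/##./##./.##/...*, V02:+1/.##/.##/.##/..., V10:+1/.#./##./###/..., V20:+1/.#./.#./###/#..
[##./##./.##/...] H move#2: H30:-1/##./##./.##/##.*, H31:-1/##./##./.##/.##
[##./##./.##/##.] V move#3: V02:+1/###/###/.##/##.*
[###/###/.##/##.] end (terminal -1, H#4); searched .#./.#./.##/... to 6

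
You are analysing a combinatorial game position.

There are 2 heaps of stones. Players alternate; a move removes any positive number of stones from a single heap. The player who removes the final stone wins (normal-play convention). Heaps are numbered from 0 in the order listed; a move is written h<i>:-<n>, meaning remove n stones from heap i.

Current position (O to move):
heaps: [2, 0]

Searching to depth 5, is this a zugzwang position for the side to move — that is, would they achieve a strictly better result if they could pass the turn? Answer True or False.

ply 1, O at (2,0) | h0:-1=-1→(1,0); h0:-2=+1→(0,0)*
ply 2: (0,0) is terminal -1 (X); from (2,0) depth 5
suppose O passes — search the same position with X to move:
pass> ply 1, X at (2,0) | h0:-1=-1→(1,0); h0:-2=+1→(0,0)*
pass> ply 2: (0,0) is terminal -1 (O); from (2,0) depth 5
for O: play +1, pass -1

zugzwang((2,0), O) = False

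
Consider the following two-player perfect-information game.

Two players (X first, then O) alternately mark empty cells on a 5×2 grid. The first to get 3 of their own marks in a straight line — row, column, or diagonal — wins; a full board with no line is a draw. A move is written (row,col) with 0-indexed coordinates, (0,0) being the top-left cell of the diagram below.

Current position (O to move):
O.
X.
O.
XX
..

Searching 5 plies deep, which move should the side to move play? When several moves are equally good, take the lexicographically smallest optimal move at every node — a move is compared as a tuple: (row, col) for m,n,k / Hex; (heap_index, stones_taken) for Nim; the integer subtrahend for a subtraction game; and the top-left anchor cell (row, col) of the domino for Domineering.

O's best at [O./X./O./XX/..]: (1,1)

ply 1, O at O./X./O./XX/.. | (0,1)=-1→OO/X./O./XX/..; (1,1)=+0→O./XO/O./XX/..*; (2,1)=+0→O./X./OO/XX/..; (4,0)=-1→O./X./O./XX/O.; (4,1)=+0→O./X./O./XX/.O
ply 2, X at O./XO/O./XX/.. | (0,1)=+0→OX/XO/O./XX/..*; (2,1)=+0→O./XO/OX/XX/..; (4,0)=+0→O./XO/O./XX/X.; (4,1)=+0→O./XO/O./XX/.X
ply 3, O at OX/XO/O./XX/.. | (2,1)=+0→OX/XO/OO/XX/..*; (4,0)=+0→OX/XO/O./XX/O.; (4,1)=+0→OX/XO/O./XX/.O
ply 4, X at OX/XO/OO/XX/.. | (4,0)=+0→OX/XO/OO/XX/X.*; (4,1)=+0→OX/XO/OO/XX/.X
ply 5, O at OX/XO/OO/XX/X. | (4,1)=+0→OX/XO/OO/XX/XO*
ply 6: OX/XO/OO/XX/XO is terminal +0 (X); from O./X./O./XX/.. depth 5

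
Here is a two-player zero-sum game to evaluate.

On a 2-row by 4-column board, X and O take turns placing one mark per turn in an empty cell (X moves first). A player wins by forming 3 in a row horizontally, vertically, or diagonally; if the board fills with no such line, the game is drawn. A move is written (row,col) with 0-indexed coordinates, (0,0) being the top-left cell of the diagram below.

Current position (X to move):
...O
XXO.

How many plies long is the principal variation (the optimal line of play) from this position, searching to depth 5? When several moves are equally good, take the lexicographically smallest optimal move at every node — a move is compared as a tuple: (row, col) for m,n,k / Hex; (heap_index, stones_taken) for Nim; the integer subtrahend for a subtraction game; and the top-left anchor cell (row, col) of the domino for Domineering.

PV length from [...O/XXO.]: 4 plies

ply 1, X at ...O/XXO. | (0,0)=+0→X..O/XXO.*; (0,1)=+0→.X.O/XXO.; (0,2)=+0→..XO/XXO.; (1,3)=+0→...O/XXOX
ply 2, O at X..O/XXO. | (0,1)=+0→XO.O/XXO.*; (0,2)=+0→X.OO/XXO.; (1,3)=+0→X..O/XXOO
ply 3, X at XO.O/XXO. | (0,2)=+0→XOXO/XXO.*; (1,3)=-1→XO.O/XXOX
ply 4, O at XOXO/XXO. | (1,3)=+0→XOXO/XXOO*
ply 5: XOXO/XXOO is terminal +0 (X); from ...O/XXO. depth 5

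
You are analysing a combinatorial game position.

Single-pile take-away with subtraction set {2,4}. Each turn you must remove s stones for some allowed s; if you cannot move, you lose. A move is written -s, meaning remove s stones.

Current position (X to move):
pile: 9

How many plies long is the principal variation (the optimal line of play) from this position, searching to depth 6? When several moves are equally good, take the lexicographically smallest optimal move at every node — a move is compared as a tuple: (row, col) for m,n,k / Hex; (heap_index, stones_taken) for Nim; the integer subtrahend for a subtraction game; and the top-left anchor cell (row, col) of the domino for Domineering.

PV length from [9]: 3 plies

[9] X move#1: -2:+1/7*, -4:-1/5
[7] O move#2: -2:-1/5*, -4:-1/3
[5] X move#3: -2:-1/3, -4:+1/1*
[1] end (terminal -1, O#4); searched 9 to 6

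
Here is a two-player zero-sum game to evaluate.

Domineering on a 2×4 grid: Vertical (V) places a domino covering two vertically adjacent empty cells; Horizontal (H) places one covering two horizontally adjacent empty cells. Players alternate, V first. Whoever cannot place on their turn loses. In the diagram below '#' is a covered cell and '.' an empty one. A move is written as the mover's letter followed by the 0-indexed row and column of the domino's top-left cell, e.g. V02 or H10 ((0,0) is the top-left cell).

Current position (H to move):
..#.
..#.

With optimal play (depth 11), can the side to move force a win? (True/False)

p1 H@[..#./..#.]: H00[###./..#.]+1* H10[..#./###.]+1
p2 V@[###./..#.]: V03[####/..##]-1*
p3 H@[####/..##]: H10[####/####]+1*
p4 V@[####/####] terminal -1; root [..#./..#.] d11

H winning at [..#./..#.]: True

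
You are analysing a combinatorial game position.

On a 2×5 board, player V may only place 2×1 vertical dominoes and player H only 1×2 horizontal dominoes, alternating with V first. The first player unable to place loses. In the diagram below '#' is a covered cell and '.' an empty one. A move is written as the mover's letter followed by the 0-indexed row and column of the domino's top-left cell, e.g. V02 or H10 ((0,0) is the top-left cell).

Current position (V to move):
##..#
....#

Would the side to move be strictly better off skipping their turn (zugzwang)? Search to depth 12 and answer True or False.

zugzwang(##..#/....#, V) = False

p1 V@[##..#/....#]: V02[###.#/..#.#]+1* V03[##.##/...##]-1
p2 H@[###.#/..#.#]: H10[###.#/###.#]-1*
p3 V@[###.#/###.#]: V03[#####/#####]+1*
p4 H@[#####/#####] terminal -1; root [##..#/....#] d12
suppose V passes — search the same position with H to move:
pass> p1 H@[##..#/....#]: H02[#####/....#]+1* H10[##..#/##..#]-1 H11[##..#/.##.#]-1 H12[##..#/..###]+1
pass> p2 V@[#####/....#] terminal -1; root [##..#/....#] d12
for V: play +1, pass -1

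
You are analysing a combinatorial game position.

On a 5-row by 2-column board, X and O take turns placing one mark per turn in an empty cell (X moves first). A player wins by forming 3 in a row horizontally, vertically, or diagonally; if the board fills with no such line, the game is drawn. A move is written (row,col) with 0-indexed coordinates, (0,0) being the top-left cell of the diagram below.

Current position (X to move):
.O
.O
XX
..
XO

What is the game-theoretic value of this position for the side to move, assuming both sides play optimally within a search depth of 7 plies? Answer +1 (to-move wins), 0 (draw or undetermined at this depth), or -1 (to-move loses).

ply 1, X at .O/.O/XX/../XO | (0,0)=+1→XO/.O/XX/../XO*; (1,0)=+1→.O/XO/XX/../XO; (3,0)=+1→.O/.O/XX/X./XO; (3,1)=+0→.O/.O/XX/.X/XO
ply 2, O at XO/.O/XX/../XO | (1,0)=-1→XO/OO/XX/../XO*; (3,0)=-1→XO/.O/XX/O./XO; (3,1)=-1→XO/.O/XX/.O/XO
ply 3, X at XO/OO/XX/../XO | (3,0)=+1→XO/OO/XX/X./XO*; (3,1)=+0→XO/OO/XX/.X/XO
ply 4: XO/OO/XX/X./XO is terminal -1 (O); from .O/.O/XX/../XO depth 7

value(.O/.O/XX/../XO, X) = +1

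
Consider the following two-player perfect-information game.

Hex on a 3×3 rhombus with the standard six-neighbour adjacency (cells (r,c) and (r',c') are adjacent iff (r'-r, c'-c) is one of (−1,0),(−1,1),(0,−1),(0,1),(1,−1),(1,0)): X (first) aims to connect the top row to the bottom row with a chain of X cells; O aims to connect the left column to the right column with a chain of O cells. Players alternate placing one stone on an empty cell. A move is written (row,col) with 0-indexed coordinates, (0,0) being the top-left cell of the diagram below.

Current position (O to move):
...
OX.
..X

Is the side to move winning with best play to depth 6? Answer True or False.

ply 1, O at .../OX./..X | (0,0)=-1→O../OX./..X*; (0,1)=-1→.O./OX./..X; (0,2)=-1→..O/OX./..X; (1,2)=-1→.../OXO/..X; (2,0)=-1→.../OX./O.X; (2,1)=-1→.../OX./.OX
ply 2, X at O../OX./..X | (0,1)=+1→OX./OX./..X*; (0,2)=+1→O.X/OX./..X; (1,2)=+1→O../OXX/..X; (2,0)=+1→O../OX./X.X; (2,1)=+1→O../OX./.XX
ply 3, O at OX./OX./..X | (0,2)=-1→OXO/OX./..X*; (1,2)=-1→OX./OXO/..X; (2,0)=-1→OX./OX./O.X; (2,1)=-1→OX./OX./.OX
ply 4, X at OXO/OX./..X | (1,2)=+1→OXO/OXX/..X*; (2,0)=+1→OXO/OX./X.X; (2,1)=+1→OXO/OX./.XX
ply 5: OXO/OXX/..X is terminal -1 (O); from .../OX./..X depth 6

O winning at [.../OX./..X]: False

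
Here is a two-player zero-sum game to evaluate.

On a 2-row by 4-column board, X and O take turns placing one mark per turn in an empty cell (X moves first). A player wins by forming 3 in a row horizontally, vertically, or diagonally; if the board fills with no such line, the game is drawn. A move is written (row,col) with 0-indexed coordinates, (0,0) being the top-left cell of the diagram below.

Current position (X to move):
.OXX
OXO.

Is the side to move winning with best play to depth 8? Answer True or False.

p1 X@[.OXX/OXO.]: (0,0)[XOXX/OXO.]+0* (1,3)[.OXX/OXOX]+0
p2 O@[XOXX/OXO.]: (1,3)[XOXX/OXOO]+0*
p3 X@[XOXX/OXOO] terminal +0; root [.OXX/OXO.] d8

X winning at [.OXX/OXO.]: False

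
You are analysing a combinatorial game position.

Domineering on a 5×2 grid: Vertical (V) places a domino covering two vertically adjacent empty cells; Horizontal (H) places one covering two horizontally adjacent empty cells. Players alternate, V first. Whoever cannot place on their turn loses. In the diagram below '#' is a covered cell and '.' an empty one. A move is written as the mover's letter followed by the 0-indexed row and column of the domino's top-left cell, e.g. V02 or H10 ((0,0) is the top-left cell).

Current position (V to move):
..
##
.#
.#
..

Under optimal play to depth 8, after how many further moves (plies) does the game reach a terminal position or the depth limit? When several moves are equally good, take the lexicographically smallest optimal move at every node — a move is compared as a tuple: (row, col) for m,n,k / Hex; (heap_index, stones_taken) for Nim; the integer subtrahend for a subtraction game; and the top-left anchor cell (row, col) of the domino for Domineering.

[../##/.#/.#/..] V move#1: V20:-1/../##/##/##/..*, V30:-1/../##/.#/##/#.
[../##/##/##/..] H move#2: H00:+1/##/##/##/##/..*, H40:+1/../##/##/##/##
[##/##/##/##/..] end (terminal -1, V#3); searched ../##/.#/.#/.. to 8

PV length from [../##/.#/.#/..]: 2 plies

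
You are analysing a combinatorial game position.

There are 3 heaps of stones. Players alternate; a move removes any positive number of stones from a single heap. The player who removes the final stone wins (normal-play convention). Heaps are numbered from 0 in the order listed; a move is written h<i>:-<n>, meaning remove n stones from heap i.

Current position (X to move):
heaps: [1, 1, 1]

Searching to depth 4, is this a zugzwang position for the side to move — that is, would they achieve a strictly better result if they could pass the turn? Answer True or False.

p1 X@[(1,1,1)]: h0:-1[(0,1,1)]+1* h1:-1[(1,0,1)]+1 h2:-1[(1,1,0)]+1
p2 O@[(0,1,1)]: h1:-1[(0,0,1)]-1* h2:-1[(0,1,0)]-1
p3 X@[(0,0,1)]: h2:-1[(0,0,0)]+1*
p4 O@[(0,0,0)] terminal -1; root [(1,1,1)] d4
pass branch (O moves first from the same position):
  | p1 O@[(1,1,1)]: h0:-1[(0,1,1)]+1* h1:-1[(1,0,1)]+1 h2:-1[(1,1,0)]+1
  | p2 X@[(0,1,1)]: h1:-1[(0,0,1)]-1* h2:-1[(0,1,0)]-1
  | p3 O@[(0,0,1)]: h2:-1[(0,0,0)]+1*
  | p4 X@[(0,0,0)] terminal -1; root [(1,1,1)] d4
X moving scores +1; X passing scores -1

zugzwang((1,1,1), X) = False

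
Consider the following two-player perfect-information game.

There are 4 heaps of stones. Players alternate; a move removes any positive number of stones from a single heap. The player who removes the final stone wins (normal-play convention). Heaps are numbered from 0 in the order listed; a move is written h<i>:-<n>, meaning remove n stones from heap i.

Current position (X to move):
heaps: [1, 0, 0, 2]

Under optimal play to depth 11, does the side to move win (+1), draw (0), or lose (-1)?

[(1,0,0,2)] X move#1: h0:-1:-1/(0,0,0,2), h3:-1:+1/(1,0,0,1)*, h3:-2:-1/(1,0,0,0)
[(1,0,0,1)] O move#2: h0:-1:-1/(0,0,0,1)*, h3:-1:-1/(1,0,0,0)
[(0,0,0,1)] X move#3: h3:-1:+1/(0,0,0,0)*
[(0,0,0,0)] end (terminal -1, O#4); searched (1,0,0,2) to 11

value((1,0,0,2), X) = +1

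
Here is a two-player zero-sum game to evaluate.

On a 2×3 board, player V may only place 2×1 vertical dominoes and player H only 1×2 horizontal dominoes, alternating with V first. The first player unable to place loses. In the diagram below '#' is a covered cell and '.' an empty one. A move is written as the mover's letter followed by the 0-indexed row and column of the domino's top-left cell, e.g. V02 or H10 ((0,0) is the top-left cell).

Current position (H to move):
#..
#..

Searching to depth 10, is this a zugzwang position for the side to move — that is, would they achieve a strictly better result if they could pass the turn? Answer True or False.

zugzwang(#../#.., H) = False

ply 1, H at #../#.. | H01=+1→###/#..*; H11=+1→#../###
ply 2: ###/#.. is terminal -1 (V); from #../#.. depth 10
pass branch (V moves first from the same position):
  | ply 1, V at #../#.. | V01=+1→##./##.*; V02=+1→#.#/#.#
  | ply 2: ##./##. is terminal -1 (H); from #../#.. depth 10
H moving scores +1; H passing scores -1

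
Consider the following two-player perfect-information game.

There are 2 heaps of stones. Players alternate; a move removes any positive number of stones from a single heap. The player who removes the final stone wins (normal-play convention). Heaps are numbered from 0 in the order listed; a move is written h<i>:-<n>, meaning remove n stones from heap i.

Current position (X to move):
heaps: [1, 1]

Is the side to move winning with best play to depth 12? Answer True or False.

X winning at [(1,1)]: False

p1 X@[(1,1)]: h0:-1[(0,1)]-1* h1:-1[(1,0)]-1
p2 O@[(0,1)]: h1:-1[(0,0)]+1*
p3 X@[(0,0)] terminal -1; root [(1,1)] d12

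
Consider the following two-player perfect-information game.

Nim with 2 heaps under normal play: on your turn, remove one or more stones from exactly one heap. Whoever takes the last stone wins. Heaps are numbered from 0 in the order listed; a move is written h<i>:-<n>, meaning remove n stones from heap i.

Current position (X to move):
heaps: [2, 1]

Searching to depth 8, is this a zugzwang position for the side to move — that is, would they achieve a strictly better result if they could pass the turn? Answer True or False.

zugzwang((2,1), X) = False

[(2,1)] X move#1: h0:-1:+1/(1,1)*, h0:-2:-1/(0,1), h1:-1:-1/(2,0)
[(1,1)] O move#2: h0:-1:-1/(0,1)*, h1:-1:-1/(1,0)
[(0,1)] X move#3: h1:-1:+1/(0,0)*
[(0,0)] end (terminal -1, O#4); searched (2,1) to 8
if X skipped the turn, O would face:
~ [(2,1)] O move#1: h0:-1:+1/(1,1)*, h0:-2:-1/(0,1), h1:-1:-1/(2,0)
~ [(1,1)] X move#2: h0:-1:-1/(0,1)*, h1:-1:-1/(1,0)
~ [(0,1)] O move#3: h1:-1:+1/(0,0)*
~ [(0,0)] end (terminal -1, X#4); searched (2,1) to 8
compare (X): move=+1 vs pass=-1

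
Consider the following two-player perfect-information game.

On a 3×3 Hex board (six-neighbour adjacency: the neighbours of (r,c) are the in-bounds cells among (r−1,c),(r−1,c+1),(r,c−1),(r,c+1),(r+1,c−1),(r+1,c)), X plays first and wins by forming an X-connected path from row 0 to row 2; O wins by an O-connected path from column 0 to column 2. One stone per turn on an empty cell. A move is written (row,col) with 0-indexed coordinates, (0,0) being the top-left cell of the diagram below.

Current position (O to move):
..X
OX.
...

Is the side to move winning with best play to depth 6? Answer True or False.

p1 O@[..X/OX./...]: (0,0)[O.X/OX./...]-1* (0,1)[.OX/OX./...]-1 (1,2)[..X/OXO/...]-1 (2,0)[..X/OX./O..]-1 (2,1)[..X/OX./.O.]-1 (2,2)[..X/OX./..O]-1
p2 X@[O.X/OX./...]: (0,1)[OXX/OX./...]+1* (1,2)[O.X/OXX/...]+1 (2,0)[O.X/OX./X..]+1 (2,1)[O.X/OX./.X.]+1 (2,2)[O.X/OX./..X]+1
p3 O@[OXX/OX./...]: (1,2)[OXX/OXO/...]-1* (2,0)[OXX/OX./O..]-1 (2,1)[OXX/OX./.O.]-1 (2,2)[OXX/OX./..O]-1
p4 X@[OXX/OXO/...]: (2,0)[OXX/OXO/X..]+1* (2,1)[OXX/OXO/.X.]+1 (2,2)[OXX/OXO/..X]+1
p5 O@[OXX/OXO/X..] terminal -1; root [..X/OX./...] d6

O winning at [..X/OX./...]: False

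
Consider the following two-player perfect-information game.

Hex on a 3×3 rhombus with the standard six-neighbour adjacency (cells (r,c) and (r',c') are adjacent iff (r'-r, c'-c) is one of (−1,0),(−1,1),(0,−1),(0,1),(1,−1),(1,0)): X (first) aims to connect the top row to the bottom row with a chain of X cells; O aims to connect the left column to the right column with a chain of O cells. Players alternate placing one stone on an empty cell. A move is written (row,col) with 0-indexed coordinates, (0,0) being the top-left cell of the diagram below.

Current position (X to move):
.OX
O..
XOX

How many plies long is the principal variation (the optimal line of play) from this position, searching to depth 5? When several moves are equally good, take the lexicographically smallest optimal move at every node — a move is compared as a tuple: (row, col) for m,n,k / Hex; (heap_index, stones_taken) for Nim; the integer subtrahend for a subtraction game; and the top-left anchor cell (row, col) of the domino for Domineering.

PV length from [.OX/O../XOX]: 3 plies

ply 1, X at .OX/O../XOX | (0,0)=+1→XOX/O../XOX*; (1,1)=+1→.OX/OX./XOX; (1,2)=+1→.OX/O.X/XOX
ply 2, O at XOX/O../XOX | (1,1)=-1→XOX/OO./XOX*; (1,2)=-1→XOX/O.O/XOX
ply 3, X at XOX/OO./XOX | (1,2)=+1→XOX/OOX/XOX*
ply 4: XOX/OOX/XOX is terminal -1 (O); from .OX/O../XOX depth 5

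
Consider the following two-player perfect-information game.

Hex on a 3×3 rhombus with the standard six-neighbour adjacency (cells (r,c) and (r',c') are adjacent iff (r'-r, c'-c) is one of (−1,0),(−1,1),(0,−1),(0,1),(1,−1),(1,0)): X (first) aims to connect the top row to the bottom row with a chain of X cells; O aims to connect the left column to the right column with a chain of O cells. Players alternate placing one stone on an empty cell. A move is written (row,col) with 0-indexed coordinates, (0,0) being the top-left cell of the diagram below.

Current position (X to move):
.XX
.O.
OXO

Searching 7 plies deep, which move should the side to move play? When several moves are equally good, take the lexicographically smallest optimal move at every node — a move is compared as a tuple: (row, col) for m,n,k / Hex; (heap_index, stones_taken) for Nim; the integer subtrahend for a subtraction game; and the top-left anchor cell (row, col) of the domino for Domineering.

[.XX/.O./OXO] X move#1: (0,0):-1/XXX/.O./OXO, (1,0):-1/.XX/XO./OXO, (1,2):+1/.XX/.OX/OXO*
[.XX/.OX/OXO] end (terminal -1, O#2); searched .XX/.O./OXO to 7

X's best at [.XX/.O./OXO]: (1,2)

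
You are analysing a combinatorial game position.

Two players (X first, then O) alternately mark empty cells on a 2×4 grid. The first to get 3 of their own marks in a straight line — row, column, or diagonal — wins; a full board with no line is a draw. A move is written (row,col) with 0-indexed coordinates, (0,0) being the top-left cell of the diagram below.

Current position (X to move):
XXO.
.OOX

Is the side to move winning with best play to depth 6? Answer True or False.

X winning at [XXO./.OOX]: False

ply 1, X at XXO./.OOX | (0,3)=-1→XXOX/.OOX; (1,0)=+0→XXO./XOOX*
ply 2, O at XXO./XOOX | (0,3)=+0→XXOO/XOOX*
ply 3: XXOO/XOOX is terminal +0 (X); from XXO./.OOX depth 6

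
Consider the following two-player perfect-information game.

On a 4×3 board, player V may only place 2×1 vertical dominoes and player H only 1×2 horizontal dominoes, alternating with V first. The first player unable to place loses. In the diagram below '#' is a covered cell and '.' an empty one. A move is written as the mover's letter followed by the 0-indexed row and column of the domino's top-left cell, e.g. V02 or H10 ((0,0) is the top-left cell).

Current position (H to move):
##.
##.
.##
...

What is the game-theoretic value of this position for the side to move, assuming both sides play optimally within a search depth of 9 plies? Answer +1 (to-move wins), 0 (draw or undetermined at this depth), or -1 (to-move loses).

p1 H@[##./##./.##/...]: H30[##./##./.##/##.]-1* H31[##./##./.##/.##]-1
p2 V@[##./##./.##/##.]: V02[###/###/.##/##.]+1*
p3 H@[###/###/.##/##.] terminal -1; root [##./##./.##/...] d9

value(##./##./.##/..., H) = -1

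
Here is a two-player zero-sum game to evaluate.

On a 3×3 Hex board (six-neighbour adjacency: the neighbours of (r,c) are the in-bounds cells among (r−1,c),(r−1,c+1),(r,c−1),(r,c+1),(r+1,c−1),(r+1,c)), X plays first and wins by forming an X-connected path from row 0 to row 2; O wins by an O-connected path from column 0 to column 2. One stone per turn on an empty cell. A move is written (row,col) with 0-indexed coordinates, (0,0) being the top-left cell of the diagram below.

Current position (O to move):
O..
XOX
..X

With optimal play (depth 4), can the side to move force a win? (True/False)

ply 1, O at O../XOX/..X | (0,1)=-1→OO./XOX/..X; (0,2)=+1→O.O/XOX/..X*; (2,0)=-1→O../XOX/O.X; (2,1)=-1→O../XOX/.OX
ply 2, X at O.O/XOX/..X | (0,1)=-1→OXO/XOX/..X*; (2,0)=-1→O.O/XOX/X.X; (2,1)=-1→O.O/XOX/.XX
ply 3, O at OXO/XOX/..X | (2,0)=+1→OXO/XOX/O.X*; (2,1)=-1→OXO/XOX/.OX
ply 4: OXO/XOX/O.X is terminal -1 (X); from O../XOX/..X depth 4

O winning at [O../XOX/..X]: True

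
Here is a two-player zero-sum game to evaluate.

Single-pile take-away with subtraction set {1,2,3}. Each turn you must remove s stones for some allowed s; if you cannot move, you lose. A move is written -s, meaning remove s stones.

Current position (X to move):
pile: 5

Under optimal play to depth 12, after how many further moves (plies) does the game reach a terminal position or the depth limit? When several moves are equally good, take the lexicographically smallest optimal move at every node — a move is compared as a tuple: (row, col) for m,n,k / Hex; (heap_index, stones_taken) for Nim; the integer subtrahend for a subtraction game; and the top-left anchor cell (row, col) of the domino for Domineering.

PV length from [5]: 3 plies

[5] X move#1: -1:+1/4*, -2:-1/3, -3:-1/2
[4] O move#2: -1:-1/3*, -2:-1/2, -3:-1/1
[3] X move#3: -1:-1/2, -2:-1/1, -3:+1/0*
[0] end (terminal -1, O#4); searched 5 to 12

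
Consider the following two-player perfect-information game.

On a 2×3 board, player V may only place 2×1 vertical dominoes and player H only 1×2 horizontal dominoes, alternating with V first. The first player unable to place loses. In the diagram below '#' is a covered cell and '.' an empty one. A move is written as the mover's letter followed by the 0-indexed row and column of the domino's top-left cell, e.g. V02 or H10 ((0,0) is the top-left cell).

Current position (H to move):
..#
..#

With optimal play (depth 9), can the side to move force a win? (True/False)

[..#/..#] H move#1: H00:+1/###/..#*, H10:+1/..#/###
[###/..#] end (terminal -1, V#2); searched ..#/..# to 9

H winning at [..#/..#]: True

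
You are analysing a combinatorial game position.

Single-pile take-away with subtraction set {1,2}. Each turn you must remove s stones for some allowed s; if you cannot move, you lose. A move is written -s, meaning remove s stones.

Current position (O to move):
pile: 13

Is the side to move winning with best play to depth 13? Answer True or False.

O winning at [13]: True

ply 1, O at 13 | -1=+1→12*; -2=-1→11
ply 2, X at 12 | -1=-1→11*; -2=-1→10
ply 3, O at 11 | -1=-1→10; -2=+1→9*
ply 4, X at 9 | -1=-1→8*; -2=-1→7
ply 5, O at 8 | -1=-1→7; -2=+1→6*
ply 6, X at 6 | -1=-1→5*; -2=-1→4
ply 7, O at 5 | -1=-1→4; -2=+1→3*
ply 8, X at 3 | -1=-1→2*; -2=-1→1
ply 9, O at 2 | -1=-1→1; -2=+1→0*
ply 10: 0 is terminal -1 (X); from 13 depth 13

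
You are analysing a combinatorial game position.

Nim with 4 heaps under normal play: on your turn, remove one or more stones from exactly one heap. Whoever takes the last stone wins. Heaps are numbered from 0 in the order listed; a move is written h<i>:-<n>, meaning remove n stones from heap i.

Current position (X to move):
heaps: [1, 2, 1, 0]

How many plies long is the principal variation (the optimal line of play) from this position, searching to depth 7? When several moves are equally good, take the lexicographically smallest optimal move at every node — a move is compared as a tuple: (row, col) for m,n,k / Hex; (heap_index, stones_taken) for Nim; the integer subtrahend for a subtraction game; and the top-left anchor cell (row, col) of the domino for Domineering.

[(1,2,1,0)] X move#1: h0:-1:-1/(0,2,1,0), h1:-1:-1/(1,1,1,0), h1:-2:+1/(1,0,1,0)*, h2:-1:-1/(1,2,0,0)
[(1,0,1,0)] O move#2: h0:-1:-1/(0,0,1,0)*, h2:-1:-1/(1,0,0,0)
[(0,0,1,0)] X move#3: h2:-1:+1/(0,0,0,0)*
[(0,0,0,0)] end (terminal -1, O#4); searched (1,2,1,0) to 7

PV length from [(1,2,1,0)]: 3 plies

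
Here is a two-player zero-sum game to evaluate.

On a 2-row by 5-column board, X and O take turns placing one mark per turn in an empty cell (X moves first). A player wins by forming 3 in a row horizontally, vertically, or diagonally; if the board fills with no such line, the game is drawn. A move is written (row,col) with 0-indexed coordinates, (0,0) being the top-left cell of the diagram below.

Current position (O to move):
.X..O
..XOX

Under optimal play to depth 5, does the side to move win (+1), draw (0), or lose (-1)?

value(.X..O/..XOX, O) = 0

[.X..O/..XOX] O move#1: (0,0):+0/OX..O/..XOX*, (0,2):+0/.XO.O/..XOX, (0,3):+0/.X.OO/..XOX, (1,0):-1/.X..O/O.XOX, (1,1):-1/.X..O/.OXOX
[OX..O/..XOX] X move#2: (0,2):+0/OXX.O/..XOX*, (0,3):+0/OX.XO/..XOX, (1,0):+0/OX..O/X.XOX, (1,1):+0/OX..O/.XXOX
[OXX.O/..XOX] O move#3: (0,3):+0/OXXOO/..XOX*, (1,0):-1/OXX.O/O.XOX, (1,1):-1/OXX.O/.OXOX
[OXXOO/..XOX] X move#4: (1,0):+0/OXXOO/X.XOX*, (1,1):+0/OXXOO/.XXOX
[OXXOO/X.XOX] O move#5: (1,1):+0/OXXOO/XOXOX*
[OXXOO/XOXOX] end (terminal +0, X#6); searched .X..O/..XOX to 5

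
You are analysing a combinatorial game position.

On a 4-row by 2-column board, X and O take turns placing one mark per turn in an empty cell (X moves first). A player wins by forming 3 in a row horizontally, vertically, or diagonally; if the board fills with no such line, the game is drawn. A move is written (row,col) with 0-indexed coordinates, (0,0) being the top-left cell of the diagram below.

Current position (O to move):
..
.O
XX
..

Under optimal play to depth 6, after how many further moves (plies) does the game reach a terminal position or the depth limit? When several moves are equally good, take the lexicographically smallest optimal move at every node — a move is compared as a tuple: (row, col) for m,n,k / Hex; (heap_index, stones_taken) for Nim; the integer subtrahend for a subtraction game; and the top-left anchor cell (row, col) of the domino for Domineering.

PV length from [../.O/XX/..]: 5 plies

ply 1, O at ../.O/XX/.. | (0,0)=+0→O./.O/XX/..*; (0,1)=-1→.O/.O/XX/..; (1,0)=+0→../OO/XX/..; (3,0)=+0→../.O/XX/O.; (3,1)=-1→../.O/XX/.O
ply 2, X at O./.O/XX/.. | (0,1)=+0→OX/.O/XX/..*; (1,0)=+0→O./XO/XX/..; (3,0)=+0→O./.O/XX/X.; (3,1)=+0→O./.O/XX/.X
ply 3, O at OX/.O/XX/.. | (1,0)=+0→OX/OO/XX/..*; (3,0)=+0→OX/.O/XX/O.; (3,1)=+0→OX/.O/XX/.O
ply 4, X at OX/OO/XX/.. | (3,0)=+0→OX/OO/XX/X.*; (3,1)=+0→OX/OO/XX/.X
ply 5, O at OX/OO/XX/X. | (3,1)=+0→OX/OO/XX/XO*
ply 6: OX/OO/XX/XO is terminal +0 (X); from ../.O/XX/.. depth 6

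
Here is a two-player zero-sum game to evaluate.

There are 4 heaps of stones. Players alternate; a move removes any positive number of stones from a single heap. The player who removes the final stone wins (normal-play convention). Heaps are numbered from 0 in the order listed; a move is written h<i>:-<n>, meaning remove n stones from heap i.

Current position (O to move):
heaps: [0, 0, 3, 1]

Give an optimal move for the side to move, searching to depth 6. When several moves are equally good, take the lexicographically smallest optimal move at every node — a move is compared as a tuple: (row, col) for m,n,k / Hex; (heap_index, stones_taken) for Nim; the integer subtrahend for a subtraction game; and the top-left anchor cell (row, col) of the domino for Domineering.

O's best at [(0,0,3,1)]: h2:-2

[(0,0,3,1)] O move#1: h2:-1:-1/(0,0,2,1), h2:-2:+1/(0,0,1,1)*, h2:-3:-1/(0,0,0,1), h3:-1:-1/(0,0,3,0)
[(0,0,1,1)] X move#2: h2:-1:-1/(0,0,0,1)*, h3:-1:-1/(0,0,1,0)
[(0,0,0,1)] O move#3: h3:-1:+1/(0,0,0,0)*
[(0,0,0,0)] end (terminal -1, X#4); searched (0,0,3,1) to 6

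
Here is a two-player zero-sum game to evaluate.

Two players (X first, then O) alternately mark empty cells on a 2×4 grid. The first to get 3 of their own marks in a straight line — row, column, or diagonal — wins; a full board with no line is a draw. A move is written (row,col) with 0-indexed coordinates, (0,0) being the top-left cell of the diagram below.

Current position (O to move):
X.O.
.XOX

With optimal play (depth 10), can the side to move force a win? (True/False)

O winning at [X.O./.XOX]: False

p1 O@[X.O./.XOX]: (0,1)[XOO./.XOX]+0* (0,3)[X.OO/.XOX]+0 (1,0)[X.O./OXOX]+0
p2 X@[XOO./.XOX]: (0,3)[XOOX/.XOX]+0* (1,0)[XOO./XXOX]-1
p3 O@[XOOX/.XOX]: (1,0)[XOOX/OXOX]+0*
p4 X@[XOOX/OXOX] terminal +0; root [X.O./.XOX] d10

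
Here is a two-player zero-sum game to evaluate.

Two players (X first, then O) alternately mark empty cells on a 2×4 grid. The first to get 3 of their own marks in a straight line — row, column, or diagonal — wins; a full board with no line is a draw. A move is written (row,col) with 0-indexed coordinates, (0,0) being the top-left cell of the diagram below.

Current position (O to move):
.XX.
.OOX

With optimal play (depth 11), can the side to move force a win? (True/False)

p1 O@[.XX./.OOX]: (0,0)[OXX./.OOX]-1 (0,3)[.XXO/.OOX]-1 (1,0)[.XX./OOOX]+1*
p2 X@[.XX./OOOX] terminal -1; root [.XX./.OOX] d11

O winning at [.XX./.OOX]: True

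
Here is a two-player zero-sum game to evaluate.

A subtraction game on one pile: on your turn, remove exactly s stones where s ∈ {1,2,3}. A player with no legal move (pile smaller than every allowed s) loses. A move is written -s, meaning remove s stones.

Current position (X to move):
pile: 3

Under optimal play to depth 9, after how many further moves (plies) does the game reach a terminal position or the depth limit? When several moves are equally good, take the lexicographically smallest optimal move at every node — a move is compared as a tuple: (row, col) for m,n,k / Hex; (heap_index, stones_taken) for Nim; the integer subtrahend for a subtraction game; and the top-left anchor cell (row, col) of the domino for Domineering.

PV length from [3]: 1 ply

[3] X move#1: -1:-1/2, -2:-1/1, -3:+1/0*
[0] end (terminal -1, O#2); searched 3 to 9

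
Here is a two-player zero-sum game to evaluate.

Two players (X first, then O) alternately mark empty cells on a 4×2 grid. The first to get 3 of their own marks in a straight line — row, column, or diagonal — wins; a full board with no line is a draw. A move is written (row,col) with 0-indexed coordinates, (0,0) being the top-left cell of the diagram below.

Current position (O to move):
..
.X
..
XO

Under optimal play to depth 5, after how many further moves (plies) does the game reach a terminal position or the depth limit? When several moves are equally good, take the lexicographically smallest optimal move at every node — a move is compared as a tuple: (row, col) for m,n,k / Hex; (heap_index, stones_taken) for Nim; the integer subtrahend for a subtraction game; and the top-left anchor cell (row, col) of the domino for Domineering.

[../.X/../XO] O move#1: (0,0):+0/O./.X/../XO*, (0,1):+0/.O/.X/../XO, (1,0):+0/../OX/../XO, (2,0):+0/../.X/O./XO, (2,1):+0/../.X/.O/XO
[O./.X/../XO] X move#2: (0,1):+0/OX/.X/../XO*, (1,0):+0/O./XX/../XO, (2,0):+0/O./.X/X./XO, (2,1):+0/O./.X/.X/XO
[OX/.X/../XO] O move#3: (1,0):-1/OX/OX/../XO, (2,0):-1/OX/.X/O./XO, (2,1):+0/OX/.X/.O/XO*
[OX/.X/.O/XO] X move#4: (1,0):+0/OX/XX/.O/XO*, (2,0):+0/OX/.X/XO/XO
[OX/XX/.O/XO] O move#5: (2,0):+0/OX/XX/OO/XO*
[OX/XX/OO/XO] end (terminal +0, X#6); searched ../.X/../XO to 5

PV length from [../.X/../XO]: 5 plies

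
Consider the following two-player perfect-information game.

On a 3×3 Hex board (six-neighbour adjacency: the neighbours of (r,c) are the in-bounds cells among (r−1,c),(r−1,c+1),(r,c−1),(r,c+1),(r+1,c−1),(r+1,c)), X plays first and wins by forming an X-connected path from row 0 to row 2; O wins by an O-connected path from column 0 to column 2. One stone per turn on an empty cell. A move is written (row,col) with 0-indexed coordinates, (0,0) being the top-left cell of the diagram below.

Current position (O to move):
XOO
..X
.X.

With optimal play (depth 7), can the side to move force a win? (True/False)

O winning at [XOO/..X/.X.]: True

[XOO/..X/.X.] O move#1: (1,0):+1/XOO/O.X/.X.*, (1,1):+1/XOO/.OX/.X., (2,0):+1/XOO/..X/OX., (2,2):-1/XOO/..X/.XO
[XOO/O.X/.X.] end (terminal -1, X#2); searched XOO/..X/.X. to 7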